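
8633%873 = 776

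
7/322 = 1/46 =0.02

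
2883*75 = 216225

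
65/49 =65/49=   1.33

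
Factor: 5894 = 2^1 * 7^1*421^1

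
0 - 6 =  - 6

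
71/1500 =71/1500 = 0.05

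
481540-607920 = -126380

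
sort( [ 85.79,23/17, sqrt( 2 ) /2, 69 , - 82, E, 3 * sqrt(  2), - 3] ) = [ - 82, - 3 , sqrt( 2) /2,23/17, E, 3*sqrt( 2), 69,85.79] 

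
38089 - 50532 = -12443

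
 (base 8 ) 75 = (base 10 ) 61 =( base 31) 1u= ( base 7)115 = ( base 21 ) 2J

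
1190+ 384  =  1574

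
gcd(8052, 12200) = 244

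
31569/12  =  10523/4 = 2630.75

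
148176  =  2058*72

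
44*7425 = 326700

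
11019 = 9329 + 1690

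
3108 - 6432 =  - 3324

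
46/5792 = 23/2896=0.01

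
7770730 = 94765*82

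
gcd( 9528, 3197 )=1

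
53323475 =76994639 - 23671164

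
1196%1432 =1196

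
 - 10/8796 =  - 1 + 4393/4398 = - 0.00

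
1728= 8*216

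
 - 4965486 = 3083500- 8048986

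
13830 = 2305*6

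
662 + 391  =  1053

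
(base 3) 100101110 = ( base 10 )6843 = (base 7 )25644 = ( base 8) 15273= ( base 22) E31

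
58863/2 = 29431+1/2 = 29431.50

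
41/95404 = 41/95404=0.00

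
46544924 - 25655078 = 20889846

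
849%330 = 189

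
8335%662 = 391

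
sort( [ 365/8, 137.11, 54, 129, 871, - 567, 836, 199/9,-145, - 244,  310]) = [ - 567, - 244, - 145 , 199/9, 365/8, 54, 129  ,  137.11, 310,836, 871]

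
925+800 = 1725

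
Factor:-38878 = - 2^1*7^1 * 2777^1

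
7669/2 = 3834 + 1/2 = 3834.50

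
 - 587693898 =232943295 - 820637193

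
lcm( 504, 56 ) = 504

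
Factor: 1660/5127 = 2^2*3^(-1) * 5^1* 83^1 * 1709^( - 1)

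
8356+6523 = 14879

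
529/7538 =529/7538 =0.07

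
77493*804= 62304372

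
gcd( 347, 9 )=1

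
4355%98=43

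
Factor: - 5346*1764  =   - 2^3* 3^7 * 7^2 * 11^1 = - 9430344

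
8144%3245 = 1654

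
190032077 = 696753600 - 506721523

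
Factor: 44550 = 2^1 * 3^4*5^2*11^1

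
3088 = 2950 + 138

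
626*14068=8806568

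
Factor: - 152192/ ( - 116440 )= 2^4*5^( - 1)*29^1*71^( - 1)= 464/355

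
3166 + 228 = 3394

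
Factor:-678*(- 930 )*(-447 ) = - 281851380 = - 2^2*3^3*5^1*31^1*113^1*149^1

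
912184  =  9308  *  98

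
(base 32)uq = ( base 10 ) 986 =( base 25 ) 1EB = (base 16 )3DA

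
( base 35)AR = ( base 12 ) 275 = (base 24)fh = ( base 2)101111001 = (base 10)377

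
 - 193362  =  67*( - 2886 ) 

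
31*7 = 217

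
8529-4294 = 4235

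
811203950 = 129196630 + 682007320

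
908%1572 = 908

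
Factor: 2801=2801^1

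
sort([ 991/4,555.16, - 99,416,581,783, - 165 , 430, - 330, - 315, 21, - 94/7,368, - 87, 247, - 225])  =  [ - 330,  -  315, - 225, - 165, - 99, - 87, - 94/7,21,247,991/4, 368,416,430,555.16,581,783 ] 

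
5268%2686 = 2582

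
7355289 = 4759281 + 2596008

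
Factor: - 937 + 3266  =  17^1 * 137^1 =2329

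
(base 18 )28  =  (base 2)101100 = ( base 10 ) 44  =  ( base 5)134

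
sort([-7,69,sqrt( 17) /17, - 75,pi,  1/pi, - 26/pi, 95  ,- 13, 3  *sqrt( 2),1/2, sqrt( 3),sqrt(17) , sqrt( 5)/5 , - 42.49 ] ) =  [-75,-42.49 , - 13, - 26/pi , - 7,  sqrt ( 17)/17,1/pi , sqrt ( 5)/5 , 1/2,  sqrt( 3), pi,sqrt( 17) , 3*sqrt( 2),69 , 95]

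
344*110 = 37840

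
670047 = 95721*7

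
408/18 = 68/3  =  22.67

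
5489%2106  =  1277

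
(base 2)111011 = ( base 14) 43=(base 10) 59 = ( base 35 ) 1o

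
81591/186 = 438+41/62= 438.66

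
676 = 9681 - 9005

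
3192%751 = 188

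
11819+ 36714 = 48533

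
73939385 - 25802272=48137113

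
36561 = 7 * 5223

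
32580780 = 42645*764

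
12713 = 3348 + 9365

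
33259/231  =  143 +226/231 = 143.98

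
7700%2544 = 68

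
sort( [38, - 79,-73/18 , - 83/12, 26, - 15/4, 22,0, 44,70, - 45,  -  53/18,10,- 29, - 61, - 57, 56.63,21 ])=[ -79, - 61, -57, - 45, -29,  -  83/12, - 73/18, - 15/4, -53/18, 0,  10, 21,  22,  26,38, 44 , 56.63, 70]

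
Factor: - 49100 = - 2^2*5^2 *491^1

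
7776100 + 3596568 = 11372668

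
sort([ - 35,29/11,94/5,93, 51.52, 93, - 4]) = [ - 35, - 4, 29/11,94/5, 51.52,93,93]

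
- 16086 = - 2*8043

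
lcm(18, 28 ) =252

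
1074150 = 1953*550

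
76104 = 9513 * 8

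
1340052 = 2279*588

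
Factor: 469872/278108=2^2*3^2*13^1*277^( - 1 )=468/277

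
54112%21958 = 10196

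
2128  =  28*76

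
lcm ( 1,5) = 5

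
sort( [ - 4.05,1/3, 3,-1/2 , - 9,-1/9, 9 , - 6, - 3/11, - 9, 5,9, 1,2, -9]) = [-9, -9, - 9, - 6, - 4.05,- 1/2, - 3/11, - 1/9, 1/3,1, 2,3, 5, 9, 9 ]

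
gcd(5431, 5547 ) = 1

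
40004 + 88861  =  128865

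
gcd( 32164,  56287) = 8041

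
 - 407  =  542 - 949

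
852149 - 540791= 311358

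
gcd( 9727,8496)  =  1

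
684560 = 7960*86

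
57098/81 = 57098/81 = 704.91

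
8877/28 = 317+1/28  =  317.04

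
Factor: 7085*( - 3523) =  -5^1*13^2 *109^1*271^1 = -24960455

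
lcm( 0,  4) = 0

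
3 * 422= 1266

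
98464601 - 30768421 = 67696180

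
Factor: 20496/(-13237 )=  - 48/31 = -2^4*3^1*31^( - 1 ) 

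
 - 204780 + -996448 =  - 1201228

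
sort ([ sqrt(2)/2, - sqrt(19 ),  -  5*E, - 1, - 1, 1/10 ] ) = [-5 * E,- sqrt(19 ),  -  1,  -  1, 1/10 , sqrt(2) /2 ]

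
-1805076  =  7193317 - 8998393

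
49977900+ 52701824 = 102679724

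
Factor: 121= 11^2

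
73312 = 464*158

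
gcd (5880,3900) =60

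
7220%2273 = 401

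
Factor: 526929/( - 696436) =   -  687/908 = - 2^( - 2)*  3^1 * 227^( - 1)*229^1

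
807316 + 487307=1294623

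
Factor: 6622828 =2^2 * 1655707^1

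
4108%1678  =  752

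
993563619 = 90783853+902779766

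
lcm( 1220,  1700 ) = 103700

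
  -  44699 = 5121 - 49820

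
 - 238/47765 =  - 1 + 47527/47765= - 0.00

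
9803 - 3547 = 6256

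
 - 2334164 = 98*( - 23818 ) 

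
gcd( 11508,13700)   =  548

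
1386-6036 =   -  4650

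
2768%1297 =174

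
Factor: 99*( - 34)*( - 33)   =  2^1 *3^3 * 11^2*17^1 = 111078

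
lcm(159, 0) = 0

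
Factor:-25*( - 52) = 1300 = 2^2*5^2*13^1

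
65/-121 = -65/121  =  - 0.54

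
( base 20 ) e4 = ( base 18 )FE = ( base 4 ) 10130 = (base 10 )284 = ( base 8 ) 434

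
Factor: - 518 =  - 2^1*7^1 *37^1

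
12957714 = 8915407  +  4042307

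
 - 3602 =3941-7543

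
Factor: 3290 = 2^1*5^1*7^1*47^1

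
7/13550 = 7/13550 = 0.00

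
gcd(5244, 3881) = 1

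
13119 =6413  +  6706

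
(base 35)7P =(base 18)F0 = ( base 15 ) 130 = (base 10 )270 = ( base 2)100001110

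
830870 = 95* 8746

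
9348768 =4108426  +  5240342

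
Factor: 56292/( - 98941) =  - 2^2*3^1*163^( - 1 )*607^( - 1)*4691^1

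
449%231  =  218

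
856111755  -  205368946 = 650742809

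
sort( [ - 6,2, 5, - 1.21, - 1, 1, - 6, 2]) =[ - 6, - 6, - 1.21, - 1, 1,2,2, 5]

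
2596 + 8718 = 11314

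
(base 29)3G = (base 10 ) 103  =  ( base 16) 67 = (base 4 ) 1213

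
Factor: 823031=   11^1*74821^1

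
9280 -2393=6887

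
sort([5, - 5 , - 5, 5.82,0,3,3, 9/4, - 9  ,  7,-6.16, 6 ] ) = [ - 9, - 6.16, - 5, - 5,  0,9/4,3 , 3, 5,5.82,6,7 ] 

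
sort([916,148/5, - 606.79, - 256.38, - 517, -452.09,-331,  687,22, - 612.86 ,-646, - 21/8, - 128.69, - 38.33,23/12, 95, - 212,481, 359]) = [ - 646, - 612.86,  -  606.79, - 517, - 452.09, - 331,-256.38,-212,-128.69, - 38.33, - 21/8,23/12 , 22,148/5 , 95,359, 481 , 687,916] 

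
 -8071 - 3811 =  - 11882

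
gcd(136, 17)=17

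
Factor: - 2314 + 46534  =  44220  =  2^2*3^1*5^1* 11^1*67^1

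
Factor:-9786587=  - 859^1 *11393^1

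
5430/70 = 543/7 = 77.57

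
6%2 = 0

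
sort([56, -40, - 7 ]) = [ - 40, - 7,56]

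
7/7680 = 7/7680 = 0.00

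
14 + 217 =231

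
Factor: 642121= 642121^1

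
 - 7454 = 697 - 8151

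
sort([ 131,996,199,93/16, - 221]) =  [ - 221,93/16,131,199 , 996 ] 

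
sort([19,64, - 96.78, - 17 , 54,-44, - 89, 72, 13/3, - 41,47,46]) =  [ - 96.78,-89, - 44,  -  41,  -  17,13/3,  19, 46, 47, 54,64,72]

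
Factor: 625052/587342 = 312526/293671 = 2^1*7^(-1) * 307^1* 509^1*41953^( - 1)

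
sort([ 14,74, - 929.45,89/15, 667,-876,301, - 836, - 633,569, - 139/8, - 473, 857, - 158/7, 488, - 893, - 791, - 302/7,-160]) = [ - 929.45,-893,-876, - 836,-791,-633, -473,- 160, - 302/7,-158/7 ,-139/8,89/15, 14,  74,301, 488, 569, 667,857]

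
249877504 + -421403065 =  -171525561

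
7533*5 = 37665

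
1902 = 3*634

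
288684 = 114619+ 174065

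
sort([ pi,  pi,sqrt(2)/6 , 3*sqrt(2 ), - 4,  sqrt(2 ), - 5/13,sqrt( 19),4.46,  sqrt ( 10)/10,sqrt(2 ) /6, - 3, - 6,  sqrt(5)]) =[- 6,-4, - 3,- 5/13,sqrt ( 2)/6, sqrt (2) /6,sqrt( 10 )/10 , sqrt(2) , sqrt(5 ),pi,pi,3*sqrt(2 ),sqrt ( 19 ),  4.46]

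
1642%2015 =1642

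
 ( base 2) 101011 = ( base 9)47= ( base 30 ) 1d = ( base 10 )43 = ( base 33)1a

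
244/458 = 122/229 = 0.53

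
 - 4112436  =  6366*( - 646)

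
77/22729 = 11/3247 =0.00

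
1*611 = 611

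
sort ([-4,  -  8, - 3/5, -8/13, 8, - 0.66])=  [-8, - 4,-0.66, - 8/13, - 3/5, 8]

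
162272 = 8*20284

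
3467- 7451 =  - 3984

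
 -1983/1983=  -  1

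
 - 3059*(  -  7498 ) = 22936382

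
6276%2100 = 2076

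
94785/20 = 18957/4 = 4739.25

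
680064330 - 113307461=566756869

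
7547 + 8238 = 15785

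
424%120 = 64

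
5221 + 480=5701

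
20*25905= 518100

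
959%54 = 41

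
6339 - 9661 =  - 3322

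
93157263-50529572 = 42627691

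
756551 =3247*233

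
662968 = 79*8392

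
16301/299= 16301/299 = 54.52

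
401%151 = 99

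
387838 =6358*61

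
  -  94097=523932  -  618029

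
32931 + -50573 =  - 17642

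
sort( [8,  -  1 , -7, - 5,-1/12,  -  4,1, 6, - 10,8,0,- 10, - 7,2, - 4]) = [-10,-10, - 7, - 7, - 5, - 4, -4, - 1 , - 1/12,0 , 1,2 , 6,8, 8 ] 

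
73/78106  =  73/78106= 0.00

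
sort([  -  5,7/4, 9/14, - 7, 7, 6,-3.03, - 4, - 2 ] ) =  [-7, - 5, - 4, - 3.03, - 2,9/14,  7/4, 6,7]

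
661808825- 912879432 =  - 251070607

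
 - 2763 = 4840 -7603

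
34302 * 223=7649346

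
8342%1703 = 1530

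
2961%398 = 175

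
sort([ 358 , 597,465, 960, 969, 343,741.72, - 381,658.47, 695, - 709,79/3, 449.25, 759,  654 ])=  [ - 709 ,- 381,  79/3,343,358, 449.25, 465 , 597, 654, 658.47,695, 741.72, 759, 960, 969]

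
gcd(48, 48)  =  48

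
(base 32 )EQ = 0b111011010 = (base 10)474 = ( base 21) 11c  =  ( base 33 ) ec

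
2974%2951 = 23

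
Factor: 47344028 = 2^2*23^1* 227^1*2267^1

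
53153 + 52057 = 105210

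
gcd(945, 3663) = 9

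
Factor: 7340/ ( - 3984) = -1835/996 = -2^ ( - 2)*3^(-1)*5^1* 83^( - 1 ) *367^1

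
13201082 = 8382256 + 4818826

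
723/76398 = 241/25466  =  0.01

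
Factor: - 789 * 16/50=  - 2^3* 3^1*5^ ( -2)*263^1 = - 6312/25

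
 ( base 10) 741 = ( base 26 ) 12d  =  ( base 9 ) 1013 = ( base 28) qd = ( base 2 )1011100101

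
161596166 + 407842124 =569438290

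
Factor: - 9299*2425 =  - 22550075= - 5^2*17^1*97^1* 547^1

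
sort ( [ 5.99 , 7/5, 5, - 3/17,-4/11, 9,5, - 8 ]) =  [-8,-4/11, - 3/17,7/5,  5 , 5, 5.99,9 ]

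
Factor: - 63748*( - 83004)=5291338992 = 2^4*3^1 * 6917^1*15937^1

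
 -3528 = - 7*504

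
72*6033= 434376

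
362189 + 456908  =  819097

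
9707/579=16 + 443/579= 16.77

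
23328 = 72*324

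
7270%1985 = 1315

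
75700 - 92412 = -16712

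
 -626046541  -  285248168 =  - 911294709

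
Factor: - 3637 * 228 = -829236 = -2^2*3^1*19^1*3637^1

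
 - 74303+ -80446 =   -  154749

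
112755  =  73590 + 39165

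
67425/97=67425/97 = 695.10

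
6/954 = 1/159 = 0.01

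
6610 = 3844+2766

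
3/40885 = 3/40885 = 0.00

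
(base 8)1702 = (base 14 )4CA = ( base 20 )282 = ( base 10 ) 962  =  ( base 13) 590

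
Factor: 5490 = 2^1*3^2*5^1*61^1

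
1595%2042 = 1595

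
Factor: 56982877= 7^1* 8140411^1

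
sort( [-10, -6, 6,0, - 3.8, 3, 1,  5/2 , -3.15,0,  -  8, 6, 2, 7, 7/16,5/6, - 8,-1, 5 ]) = [ - 10, -8,-8, - 6, - 3.8 , - 3.15, - 1, 0, 0,7/16, 5/6,1, 2, 5/2, 3, 5,  6, 6, 7]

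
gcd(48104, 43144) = 8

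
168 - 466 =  - 298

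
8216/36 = 228+2/9= 228.22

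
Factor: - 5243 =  - 7^2*107^1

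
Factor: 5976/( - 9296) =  - 9/14 = - 2^(-1 )*3^2*7^( - 1)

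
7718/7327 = 454/431 = 1.05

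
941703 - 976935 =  - 35232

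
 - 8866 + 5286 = -3580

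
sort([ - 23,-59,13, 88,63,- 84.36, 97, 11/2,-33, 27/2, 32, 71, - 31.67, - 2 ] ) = [ - 84.36, - 59, - 33, - 31.67, -23, - 2,11/2, 13, 27/2, 32, 63,71, 88, 97]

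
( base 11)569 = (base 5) 10210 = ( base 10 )680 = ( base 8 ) 1250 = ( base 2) 1010101000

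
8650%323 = 252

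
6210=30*207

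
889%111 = 1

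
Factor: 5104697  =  13^1 * 392669^1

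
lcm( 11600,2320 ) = 11600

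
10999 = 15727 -4728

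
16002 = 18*889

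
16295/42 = 387 +41/42=387.98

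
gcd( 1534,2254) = 2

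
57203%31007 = 26196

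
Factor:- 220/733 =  - 2^2 * 5^1*11^1*733^( - 1 ) 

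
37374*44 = 1644456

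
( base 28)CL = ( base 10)357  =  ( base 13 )216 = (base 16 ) 165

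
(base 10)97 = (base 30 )37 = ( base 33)2V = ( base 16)61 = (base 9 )117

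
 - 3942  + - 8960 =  - 12902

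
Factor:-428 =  - 2^2*107^1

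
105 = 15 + 90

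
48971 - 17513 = 31458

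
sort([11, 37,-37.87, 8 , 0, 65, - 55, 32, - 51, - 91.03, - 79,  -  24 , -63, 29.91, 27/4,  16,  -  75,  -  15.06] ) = [ - 91.03, - 79, - 75,- 63,  -  55,  -  51,-37.87, - 24 , - 15.06, 0,  27/4, 8, 11, 16, 29.91,32,  37, 65]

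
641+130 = 771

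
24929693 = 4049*6157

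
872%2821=872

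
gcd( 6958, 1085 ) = 7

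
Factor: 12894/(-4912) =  - 21/8 = - 2^( -3)*3^1 * 7^1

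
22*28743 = 632346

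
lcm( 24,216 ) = 216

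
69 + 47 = 116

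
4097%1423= 1251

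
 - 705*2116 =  - 1491780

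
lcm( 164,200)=8200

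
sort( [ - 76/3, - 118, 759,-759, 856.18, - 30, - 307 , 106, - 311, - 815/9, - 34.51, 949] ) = [ - 759, - 311, - 307, - 118, - 815/9, - 34.51,- 30, - 76/3,106, 759,856.18, 949]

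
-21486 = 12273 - 33759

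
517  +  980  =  1497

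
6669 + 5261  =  11930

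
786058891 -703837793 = 82221098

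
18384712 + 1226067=19610779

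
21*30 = 630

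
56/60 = 14/15 = 0.93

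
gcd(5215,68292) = 7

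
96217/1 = 96217 = 96217.00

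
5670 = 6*945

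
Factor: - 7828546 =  - 2^1*11^1*521^1*683^1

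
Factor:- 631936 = -2^7*4937^1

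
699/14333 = 699/14333 = 0.05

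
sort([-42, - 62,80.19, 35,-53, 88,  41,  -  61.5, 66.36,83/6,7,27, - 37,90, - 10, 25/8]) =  [ - 62, - 61.5,-53 ,-42 ,  -  37,-10,25/8, 7 , 83/6,27 , 35,41,66.36,80.19, 88, 90 ] 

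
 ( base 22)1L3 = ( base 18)2gd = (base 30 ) 11J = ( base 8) 1665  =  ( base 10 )949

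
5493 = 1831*3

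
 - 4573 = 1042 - 5615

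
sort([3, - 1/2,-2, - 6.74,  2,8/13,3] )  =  [ - 6.74, - 2, - 1/2, 8/13, 2,  3, 3 ] 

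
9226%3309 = 2608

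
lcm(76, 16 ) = 304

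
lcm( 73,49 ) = 3577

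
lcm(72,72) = 72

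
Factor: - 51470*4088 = - 2^4*5^1*7^1*73^1*5147^1 = - 210409360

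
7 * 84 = 588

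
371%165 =41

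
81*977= 79137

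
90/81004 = 45/40502= 0.00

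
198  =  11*18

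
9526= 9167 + 359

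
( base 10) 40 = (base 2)101000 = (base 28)1C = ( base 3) 1111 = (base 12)34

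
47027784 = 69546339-22518555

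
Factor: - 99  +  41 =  - 58 = - 2^1*29^1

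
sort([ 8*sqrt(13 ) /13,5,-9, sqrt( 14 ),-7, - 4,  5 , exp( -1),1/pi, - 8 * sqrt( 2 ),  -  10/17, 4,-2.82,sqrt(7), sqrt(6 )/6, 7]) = [- 8  *  sqrt( 2),-9,  -  7 , -4, - 2.82,- 10/17, 1/pi, exp(  -  1 ),sqrt(6) /6,  8*sqrt( 13)/13, sqrt(7),sqrt(14), 4, 5, 5, 7 ] 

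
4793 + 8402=13195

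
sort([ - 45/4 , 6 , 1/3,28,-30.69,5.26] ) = [  -  30.69,-45/4,1/3,5.26,6, 28]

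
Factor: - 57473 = - 13^1*4421^1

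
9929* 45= 446805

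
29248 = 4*7312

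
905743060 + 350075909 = 1255818969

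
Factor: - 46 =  - 2^1*23^1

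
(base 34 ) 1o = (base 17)37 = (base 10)58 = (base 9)64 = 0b111010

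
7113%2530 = 2053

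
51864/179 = 289 + 133/179 = 289.74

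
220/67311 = 220/67311 = 0.00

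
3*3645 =10935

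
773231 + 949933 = 1723164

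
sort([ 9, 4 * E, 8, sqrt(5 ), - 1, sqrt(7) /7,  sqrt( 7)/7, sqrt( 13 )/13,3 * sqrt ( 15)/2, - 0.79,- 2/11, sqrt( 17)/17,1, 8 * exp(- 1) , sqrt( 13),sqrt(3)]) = [-1, - 0.79, - 2/11, sqrt(17 ) /17 , sqrt (13 ) /13, sqrt(7 ) /7, sqrt( 7 ) /7,1, sqrt( 3 ),sqrt ( 5),8*exp(  -  1 ), sqrt(13 ), 3 * sqrt (15)/2, 8 , 9,  4 * E]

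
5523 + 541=6064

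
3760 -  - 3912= 7672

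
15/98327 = 15/98327 = 0.00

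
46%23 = 0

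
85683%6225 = 4758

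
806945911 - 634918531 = 172027380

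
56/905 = 56/905 = 0.06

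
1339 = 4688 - 3349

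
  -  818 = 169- 987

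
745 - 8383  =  -7638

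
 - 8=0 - 8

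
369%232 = 137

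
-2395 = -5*479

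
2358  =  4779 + -2421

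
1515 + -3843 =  - 2328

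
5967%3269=2698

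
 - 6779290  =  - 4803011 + -1976279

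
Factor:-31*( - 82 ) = 2^1 *31^1*41^1 = 2542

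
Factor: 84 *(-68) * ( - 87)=496944 = 2^4*3^2 * 7^1* 17^1*29^1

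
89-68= 21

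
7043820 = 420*16771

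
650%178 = 116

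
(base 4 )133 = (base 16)1F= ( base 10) 31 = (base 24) 17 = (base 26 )15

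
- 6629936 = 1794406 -8424342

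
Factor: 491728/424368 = 73/63=3^(  -  2)*7^( - 1)*73^1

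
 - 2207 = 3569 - 5776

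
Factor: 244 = 2^2*61^1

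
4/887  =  4/887 =0.00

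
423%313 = 110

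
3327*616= 2049432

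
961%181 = 56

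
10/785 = 2/157 = 0.01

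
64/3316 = 16/829 = 0.02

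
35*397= 13895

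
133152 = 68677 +64475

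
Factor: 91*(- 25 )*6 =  - 2^1*3^1*5^2*7^1*13^1 = -13650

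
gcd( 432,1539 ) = 27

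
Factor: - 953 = -953^1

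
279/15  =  93/5 = 18.60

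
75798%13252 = 9538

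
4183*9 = 37647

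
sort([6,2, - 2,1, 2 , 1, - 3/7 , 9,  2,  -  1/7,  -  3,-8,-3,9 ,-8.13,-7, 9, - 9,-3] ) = [ - 9,  -  8.13,-8,  -  7, - 3,-3, - 3, - 2,-3/7,- 1/7, 1 , 1, 2,  2, 2,6,9,9, 9] 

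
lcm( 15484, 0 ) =0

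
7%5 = 2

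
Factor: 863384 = 2^3 * 107923^1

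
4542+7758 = 12300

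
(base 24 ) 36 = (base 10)78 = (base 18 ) 46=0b1001110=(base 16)4E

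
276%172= 104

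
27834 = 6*4639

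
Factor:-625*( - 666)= 416250 = 2^1*3^2*5^4*37^1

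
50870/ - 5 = -10174 + 0/1= - 10174.00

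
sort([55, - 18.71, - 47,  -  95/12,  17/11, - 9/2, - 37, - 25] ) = [ - 47, - 37,  -  25,-18.71, - 95/12, - 9/2,17/11 , 55] 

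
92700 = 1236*75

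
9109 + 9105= 18214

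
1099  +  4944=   6043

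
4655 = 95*49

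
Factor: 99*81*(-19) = - 3^6*11^1*19^1 = - 152361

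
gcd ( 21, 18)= 3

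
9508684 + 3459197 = 12967881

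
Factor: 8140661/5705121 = 3^(  -  1)*1063^( - 1 )*1789^( - 1)*8140661^1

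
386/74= 193/37 = 5.22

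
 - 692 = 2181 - 2873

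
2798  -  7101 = -4303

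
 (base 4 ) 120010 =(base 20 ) 3h0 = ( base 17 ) 55A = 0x604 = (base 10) 1540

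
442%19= 5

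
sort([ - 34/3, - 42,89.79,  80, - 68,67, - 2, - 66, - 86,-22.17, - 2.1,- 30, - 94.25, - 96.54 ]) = [  -  96.54, - 94.25, - 86, - 68 , - 66,- 42, - 30,-22.17,- 34/3, - 2.1, - 2,67,80,89.79 ]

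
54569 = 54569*1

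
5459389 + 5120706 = 10580095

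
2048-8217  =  - 6169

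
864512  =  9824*88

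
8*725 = 5800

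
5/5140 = 1/1028 = 0.00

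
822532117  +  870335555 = 1692867672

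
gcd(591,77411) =1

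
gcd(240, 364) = 4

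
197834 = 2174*91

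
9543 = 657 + 8886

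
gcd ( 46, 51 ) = 1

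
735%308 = 119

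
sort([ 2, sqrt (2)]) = [ sqrt( 2 ), 2]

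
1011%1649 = 1011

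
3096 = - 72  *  (-43) 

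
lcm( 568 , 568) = 568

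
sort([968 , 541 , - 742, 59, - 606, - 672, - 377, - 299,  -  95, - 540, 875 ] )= [ - 742,  -  672, - 606,- 540, - 377 , - 299 , - 95,59, 541 , 875 , 968 ]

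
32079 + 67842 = 99921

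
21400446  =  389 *55014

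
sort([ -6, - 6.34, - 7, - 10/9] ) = [ - 7, - 6.34, - 6, - 10/9 ]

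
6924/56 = 123 + 9/14 = 123.64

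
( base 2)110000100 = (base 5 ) 3023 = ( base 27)EA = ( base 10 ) 388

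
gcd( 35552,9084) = 4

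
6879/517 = 13+158/517 = 13.31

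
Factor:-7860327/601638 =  - 2^( - 1) *47^1 * 107^1*197^( - 1) * 509^ ( -1 ) *521^1  =  - 2620109/200546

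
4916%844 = 696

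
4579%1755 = 1069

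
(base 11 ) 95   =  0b1101000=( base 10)104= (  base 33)35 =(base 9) 125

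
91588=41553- - 50035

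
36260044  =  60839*596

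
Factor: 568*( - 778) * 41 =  - 2^4*41^1*71^1  *  389^1= - 18118064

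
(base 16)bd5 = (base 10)3029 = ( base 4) 233111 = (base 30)3AT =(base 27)445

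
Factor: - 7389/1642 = -9/2  =  - 2^ ( - 1 )*3^2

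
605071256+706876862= 1311948118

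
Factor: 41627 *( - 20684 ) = -861012868 =- 2^2 * 5171^1*41627^1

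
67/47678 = 67/47678 = 0.00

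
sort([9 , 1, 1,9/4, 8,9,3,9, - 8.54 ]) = [ - 8.54, 1, 1,  9/4,3,8,9 , 9,9] 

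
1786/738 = 2 + 155/369= 2.42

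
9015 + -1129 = 7886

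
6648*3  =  19944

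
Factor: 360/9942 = 60/1657 = 2^2* 3^1 * 5^1*1657^( - 1 )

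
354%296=58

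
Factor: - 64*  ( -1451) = 2^6*1451^1 = 92864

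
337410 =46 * 7335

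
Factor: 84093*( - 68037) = - 3^2* 22679^1 * 28031^1 = -  5721435441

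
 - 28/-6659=28/6659 =0.00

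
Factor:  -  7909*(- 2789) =11^1 * 719^1*2789^1 = 22058201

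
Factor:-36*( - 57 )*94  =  192888  =  2^3 *3^3*19^1*47^1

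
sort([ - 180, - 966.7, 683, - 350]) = [ - 966.7, - 350, - 180,683 ] 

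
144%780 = 144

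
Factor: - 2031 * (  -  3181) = 3^1*677^1* 3181^1  =  6460611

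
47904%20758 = 6388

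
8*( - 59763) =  - 478104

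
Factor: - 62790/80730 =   -  3^( - 2 )*7^1 = - 7/9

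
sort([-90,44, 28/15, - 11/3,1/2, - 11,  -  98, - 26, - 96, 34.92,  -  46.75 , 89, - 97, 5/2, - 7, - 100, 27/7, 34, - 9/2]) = [ - 100, - 98, - 97, - 96, - 90, - 46.75,-26, - 11 ,  -  7, - 9/2, - 11/3, 1/2, 28/15,5/2,27/7, 34, 34.92, 44,89]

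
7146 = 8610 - 1464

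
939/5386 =939/5386= 0.17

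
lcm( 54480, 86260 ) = 1035120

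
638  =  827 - 189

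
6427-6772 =- 345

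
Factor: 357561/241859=3^3 * 19^1*347^(-1) =513/347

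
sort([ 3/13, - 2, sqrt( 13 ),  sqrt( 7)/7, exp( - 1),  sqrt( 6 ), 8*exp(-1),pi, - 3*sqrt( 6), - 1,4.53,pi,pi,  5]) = [ - 3 * sqrt( 6 ),-2,-1,3/13 , exp( -1 ),sqrt(7)/7, sqrt( 6),8*exp(  -  1), pi , pi,pi, sqrt(13 ),4.53,5 ] 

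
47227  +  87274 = 134501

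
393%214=179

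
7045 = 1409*5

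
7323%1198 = 135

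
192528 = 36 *5348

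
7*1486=10402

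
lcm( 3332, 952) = 6664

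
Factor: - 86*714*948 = -2^4*3^2*7^1*17^1* 43^1*79^1 = - 58210992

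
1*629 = 629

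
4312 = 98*44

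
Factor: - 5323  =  - 5323^1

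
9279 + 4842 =14121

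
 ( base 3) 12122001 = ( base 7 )14653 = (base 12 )2461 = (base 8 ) 10011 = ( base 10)4105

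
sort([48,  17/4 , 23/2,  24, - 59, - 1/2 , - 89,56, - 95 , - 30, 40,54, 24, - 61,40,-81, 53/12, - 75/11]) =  [ - 95, - 89, - 81,-61,- 59 , - 30 , - 75/11, - 1/2,17/4,53/12, 23/2, 24,24,40,40,48,  54,  56]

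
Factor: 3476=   2^2*11^1*79^1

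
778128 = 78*9976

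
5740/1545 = 3  +  221/309 = 3.72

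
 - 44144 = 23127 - 67271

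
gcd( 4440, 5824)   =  8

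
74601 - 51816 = 22785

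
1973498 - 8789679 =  - 6816181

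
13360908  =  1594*8382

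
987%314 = 45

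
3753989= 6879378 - 3125389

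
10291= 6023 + 4268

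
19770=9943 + 9827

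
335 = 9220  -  8885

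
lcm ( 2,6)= 6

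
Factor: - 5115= - 3^1*5^1*11^1*31^1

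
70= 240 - 170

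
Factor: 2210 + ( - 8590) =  - 2^2*5^1*11^1*  29^1 = - 6380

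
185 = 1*185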